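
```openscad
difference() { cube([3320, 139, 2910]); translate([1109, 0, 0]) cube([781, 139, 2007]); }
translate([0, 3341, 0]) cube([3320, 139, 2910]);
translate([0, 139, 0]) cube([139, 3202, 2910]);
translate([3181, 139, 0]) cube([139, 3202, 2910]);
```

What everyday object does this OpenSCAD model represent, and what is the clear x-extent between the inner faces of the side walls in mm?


A single room. The interior width is 3042 mm.

Four walls enclosing a rectangle with a door in the front wall — a room. Outside width 3320 minus two 139 mm walls gives 3042 mm.


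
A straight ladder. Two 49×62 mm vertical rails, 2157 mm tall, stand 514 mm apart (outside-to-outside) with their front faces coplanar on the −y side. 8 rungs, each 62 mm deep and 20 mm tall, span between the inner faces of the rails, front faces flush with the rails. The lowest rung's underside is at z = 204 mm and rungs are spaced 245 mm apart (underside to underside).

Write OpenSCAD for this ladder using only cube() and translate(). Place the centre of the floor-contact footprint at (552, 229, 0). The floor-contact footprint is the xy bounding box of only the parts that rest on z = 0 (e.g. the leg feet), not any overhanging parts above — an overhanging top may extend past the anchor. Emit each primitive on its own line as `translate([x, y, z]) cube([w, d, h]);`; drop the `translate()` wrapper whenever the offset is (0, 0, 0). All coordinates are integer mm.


translate([295, 198, 0]) cube([49, 62, 2157]);
translate([760, 198, 0]) cube([49, 62, 2157]);
translate([344, 198, 204]) cube([416, 62, 20]);
translate([344, 198, 449]) cube([416, 62, 20]);
translate([344, 198, 694]) cube([416, 62, 20]);
translate([344, 198, 939]) cube([416, 62, 20]);
translate([344, 198, 1184]) cube([416, 62, 20]);
translate([344, 198, 1429]) cube([416, 62, 20]);
translate([344, 198, 1674]) cube([416, 62, 20]);
translate([344, 198, 1919]) cube([416, 62, 20]);


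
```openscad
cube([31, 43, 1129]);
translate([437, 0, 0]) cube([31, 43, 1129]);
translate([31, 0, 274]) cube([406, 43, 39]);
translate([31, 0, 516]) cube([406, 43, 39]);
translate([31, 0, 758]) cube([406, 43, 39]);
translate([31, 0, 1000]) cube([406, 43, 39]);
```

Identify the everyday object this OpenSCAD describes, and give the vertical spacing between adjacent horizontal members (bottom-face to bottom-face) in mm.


A ladder. The rung spacing is 242 mm.

Two tall 31×43 posts with 4 short bars between them — a ladder. Adjacent rungs sit at z = 274 and z = 516, so the spacing is 516 − 274 = 242 mm.


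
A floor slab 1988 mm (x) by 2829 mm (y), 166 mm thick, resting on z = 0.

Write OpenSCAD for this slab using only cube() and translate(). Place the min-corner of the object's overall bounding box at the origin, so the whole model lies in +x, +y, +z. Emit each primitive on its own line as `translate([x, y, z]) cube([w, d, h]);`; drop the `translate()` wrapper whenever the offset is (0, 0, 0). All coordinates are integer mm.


cube([1988, 2829, 166]);


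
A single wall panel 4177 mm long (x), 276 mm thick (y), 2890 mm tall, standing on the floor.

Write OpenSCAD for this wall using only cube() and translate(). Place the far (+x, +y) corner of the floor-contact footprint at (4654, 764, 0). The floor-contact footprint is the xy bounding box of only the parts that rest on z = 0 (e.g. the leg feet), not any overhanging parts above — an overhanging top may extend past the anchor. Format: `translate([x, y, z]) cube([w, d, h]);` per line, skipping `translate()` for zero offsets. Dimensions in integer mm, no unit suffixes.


translate([477, 488, 0]) cube([4177, 276, 2890]);


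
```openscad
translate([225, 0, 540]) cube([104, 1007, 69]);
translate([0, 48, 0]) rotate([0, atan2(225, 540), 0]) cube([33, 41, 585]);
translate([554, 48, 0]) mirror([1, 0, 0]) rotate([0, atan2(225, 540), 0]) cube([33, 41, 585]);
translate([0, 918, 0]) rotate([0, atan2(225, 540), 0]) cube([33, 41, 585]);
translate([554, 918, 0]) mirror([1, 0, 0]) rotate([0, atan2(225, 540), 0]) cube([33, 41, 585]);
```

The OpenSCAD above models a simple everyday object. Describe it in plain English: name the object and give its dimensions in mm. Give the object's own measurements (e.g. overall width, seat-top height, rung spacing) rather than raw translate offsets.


A sawhorse. A 104×1007×69 mm beam (x, y, z) sits on two A-frame leg pairs. Each pair is two raked legs of 33×41 mm section (41 mm along y) splaying symmetrically in x. Each leg rises 540 mm vertically over 225 mm of horizontal reach and is 585 mm long along its own axis. Every leg's outer bottom edge rests on the floor and its outer top edge meets a bottom edge of the beam — the left legs (tilting toward +x) meet the beam's −x bottom edge, the right legs (their mirror images, tilting toward −x) meet its +x bottom edge — so the leg tops tuck under the beam, the beam's underside is 540 mm above the floor, and the feet are 554 mm apart outside-to-outside with the beam centred between them. The two leg pairs are set in 48 mm from either end of the beam.


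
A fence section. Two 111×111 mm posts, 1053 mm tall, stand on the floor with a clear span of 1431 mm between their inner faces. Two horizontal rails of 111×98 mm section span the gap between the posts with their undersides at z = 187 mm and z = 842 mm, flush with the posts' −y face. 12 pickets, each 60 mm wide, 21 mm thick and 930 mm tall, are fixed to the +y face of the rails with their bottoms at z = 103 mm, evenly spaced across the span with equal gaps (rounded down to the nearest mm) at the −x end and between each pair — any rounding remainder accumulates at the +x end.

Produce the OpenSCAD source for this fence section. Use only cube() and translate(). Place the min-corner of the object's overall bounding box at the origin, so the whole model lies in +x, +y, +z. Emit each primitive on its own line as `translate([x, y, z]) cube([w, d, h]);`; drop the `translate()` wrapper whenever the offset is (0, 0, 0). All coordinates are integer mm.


cube([111, 111, 1053]);
translate([1542, 0, 0]) cube([111, 111, 1053]);
translate([111, 0, 187]) cube([1431, 111, 98]);
translate([111, 0, 842]) cube([1431, 111, 98]);
translate([165, 111, 103]) cube([60, 21, 930]);
translate([279, 111, 103]) cube([60, 21, 930]);
translate([393, 111, 103]) cube([60, 21, 930]);
translate([507, 111, 103]) cube([60, 21, 930]);
translate([621, 111, 103]) cube([60, 21, 930]);
translate([735, 111, 103]) cube([60, 21, 930]);
translate([849, 111, 103]) cube([60, 21, 930]);
translate([963, 111, 103]) cube([60, 21, 930]);
translate([1077, 111, 103]) cube([60, 21, 930]);
translate([1191, 111, 103]) cube([60, 21, 930]);
translate([1305, 111, 103]) cube([60, 21, 930]);
translate([1419, 111, 103]) cube([60, 21, 930]);


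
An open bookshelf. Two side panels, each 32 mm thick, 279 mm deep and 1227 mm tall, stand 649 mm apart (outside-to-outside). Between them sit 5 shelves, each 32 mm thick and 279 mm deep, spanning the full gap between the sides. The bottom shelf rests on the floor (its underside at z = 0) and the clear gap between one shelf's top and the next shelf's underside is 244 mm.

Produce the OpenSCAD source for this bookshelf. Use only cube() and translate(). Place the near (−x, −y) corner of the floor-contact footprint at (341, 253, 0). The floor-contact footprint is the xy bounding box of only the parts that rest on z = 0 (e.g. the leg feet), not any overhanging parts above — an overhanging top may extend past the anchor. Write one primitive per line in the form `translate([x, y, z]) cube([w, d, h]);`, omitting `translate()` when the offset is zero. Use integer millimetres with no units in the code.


translate([341, 253, 0]) cube([32, 279, 1227]);
translate([958, 253, 0]) cube([32, 279, 1227]);
translate([373, 253, 0]) cube([585, 279, 32]);
translate([373, 253, 276]) cube([585, 279, 32]);
translate([373, 253, 552]) cube([585, 279, 32]);
translate([373, 253, 828]) cube([585, 279, 32]);
translate([373, 253, 1104]) cube([585, 279, 32]);


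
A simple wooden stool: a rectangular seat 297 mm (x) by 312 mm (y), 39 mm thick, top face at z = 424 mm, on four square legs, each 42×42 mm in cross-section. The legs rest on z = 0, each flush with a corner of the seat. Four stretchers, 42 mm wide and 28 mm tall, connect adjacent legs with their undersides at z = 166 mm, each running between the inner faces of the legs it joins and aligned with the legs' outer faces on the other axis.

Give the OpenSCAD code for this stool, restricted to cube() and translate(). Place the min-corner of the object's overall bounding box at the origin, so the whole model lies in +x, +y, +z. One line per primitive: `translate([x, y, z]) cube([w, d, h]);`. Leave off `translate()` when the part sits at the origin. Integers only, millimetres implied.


translate([0, 0, 385]) cube([297, 312, 39]);
cube([42, 42, 385]);
translate([255, 0, 0]) cube([42, 42, 385]);
translate([0, 270, 0]) cube([42, 42, 385]);
translate([255, 270, 0]) cube([42, 42, 385]);
translate([42, 0, 166]) cube([213, 42, 28]);
translate([42, 270, 166]) cube([213, 42, 28]);
translate([0, 42, 166]) cube([42, 228, 28]);
translate([255, 42, 166]) cube([42, 228, 28]);


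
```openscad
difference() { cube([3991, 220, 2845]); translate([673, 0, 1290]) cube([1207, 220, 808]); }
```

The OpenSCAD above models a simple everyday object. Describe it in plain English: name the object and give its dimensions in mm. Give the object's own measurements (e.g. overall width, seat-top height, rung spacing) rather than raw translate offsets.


A wall 3991 mm long (x), 220 mm thick (y), 2845 mm tall, with a rectangular window opening cut through it. The opening is 1207 mm wide and 808 mm tall; its sill is at z = 1290 mm and its near (−x) edge is 673 mm from the wall's −x end. The opening passes through the full wall thickness.


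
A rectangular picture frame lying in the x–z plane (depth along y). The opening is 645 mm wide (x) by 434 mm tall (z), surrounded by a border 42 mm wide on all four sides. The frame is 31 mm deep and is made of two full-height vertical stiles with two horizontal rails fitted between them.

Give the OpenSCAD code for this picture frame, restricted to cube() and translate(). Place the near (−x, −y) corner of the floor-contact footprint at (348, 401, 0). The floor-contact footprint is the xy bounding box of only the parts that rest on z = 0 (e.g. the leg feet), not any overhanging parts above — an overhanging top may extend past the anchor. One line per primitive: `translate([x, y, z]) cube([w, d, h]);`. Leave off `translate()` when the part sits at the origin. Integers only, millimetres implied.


translate([348, 401, 0]) cube([42, 31, 518]);
translate([1035, 401, 0]) cube([42, 31, 518]);
translate([390, 401, 0]) cube([645, 31, 42]);
translate([390, 401, 476]) cube([645, 31, 42]);


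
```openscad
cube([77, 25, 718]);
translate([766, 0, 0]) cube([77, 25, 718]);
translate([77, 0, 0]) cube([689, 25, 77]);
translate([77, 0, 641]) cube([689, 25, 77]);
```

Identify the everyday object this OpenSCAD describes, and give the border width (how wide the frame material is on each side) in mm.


A picture frame. The border width is 77 mm.

Four thin pieces enclosing a rectangular opening — a picture frame. The two full-height stiles are 718 mm tall; the top rail sits at z = 641 and is 77 mm tall, so the border above the opening is 718 − 641 = 77 mm, matching the stile x-width.


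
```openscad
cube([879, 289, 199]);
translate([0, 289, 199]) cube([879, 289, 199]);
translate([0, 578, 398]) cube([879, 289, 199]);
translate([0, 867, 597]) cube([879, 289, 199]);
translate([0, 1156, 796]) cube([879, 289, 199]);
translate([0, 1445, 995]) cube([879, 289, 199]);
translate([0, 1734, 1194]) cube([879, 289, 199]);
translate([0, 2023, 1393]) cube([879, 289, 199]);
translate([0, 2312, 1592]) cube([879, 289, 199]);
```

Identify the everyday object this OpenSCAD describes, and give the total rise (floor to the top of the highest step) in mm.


A staircase. The total rise is 1791 mm.

9 identical blocks, each offset up and back from the previous — a staircase. Each step is 199 mm tall and there are 9 of them, so the total rise is 9 × 199 = 1791 mm.


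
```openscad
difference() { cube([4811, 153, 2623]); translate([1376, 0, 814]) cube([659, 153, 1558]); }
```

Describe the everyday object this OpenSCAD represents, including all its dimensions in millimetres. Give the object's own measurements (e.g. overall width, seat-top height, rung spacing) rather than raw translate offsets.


A wall 4811 mm long (x), 153 mm thick (y), 2623 mm tall, with a rectangular window opening cut through it. The opening is 659 mm wide and 1558 mm tall; its sill is at z = 814 mm and its near (−x) edge is 1376 mm from the wall's −x end. The opening passes through the full wall thickness.


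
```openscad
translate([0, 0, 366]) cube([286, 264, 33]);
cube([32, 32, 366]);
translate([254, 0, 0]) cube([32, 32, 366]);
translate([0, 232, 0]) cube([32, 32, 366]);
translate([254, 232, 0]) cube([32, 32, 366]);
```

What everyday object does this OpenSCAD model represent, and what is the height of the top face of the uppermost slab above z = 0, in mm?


A stool. The seat height is 399 mm.

A 286×264×33 slab at z = 366 on four corner posts — a stool. The seat top is 366 + 33 = 399 mm.


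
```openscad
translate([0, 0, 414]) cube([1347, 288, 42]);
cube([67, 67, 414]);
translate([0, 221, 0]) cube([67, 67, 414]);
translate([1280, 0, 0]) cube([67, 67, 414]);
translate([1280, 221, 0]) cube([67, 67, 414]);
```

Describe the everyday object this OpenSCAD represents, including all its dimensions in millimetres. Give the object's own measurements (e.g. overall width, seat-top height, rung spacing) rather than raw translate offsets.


A bench: a 1347×288 mm seat slab, 42 mm thick, top at z = 456 mm, on four 67×67 mm square legs flush with the seat corners and standing on z = 0.


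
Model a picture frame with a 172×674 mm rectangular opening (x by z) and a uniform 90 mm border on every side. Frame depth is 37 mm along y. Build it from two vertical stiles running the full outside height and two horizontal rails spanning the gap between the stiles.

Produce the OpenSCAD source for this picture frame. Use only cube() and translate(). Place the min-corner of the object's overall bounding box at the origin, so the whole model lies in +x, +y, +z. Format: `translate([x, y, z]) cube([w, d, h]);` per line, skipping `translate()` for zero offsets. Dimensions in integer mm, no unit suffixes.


cube([90, 37, 854]);
translate([262, 0, 0]) cube([90, 37, 854]);
translate([90, 0, 0]) cube([172, 37, 90]);
translate([90, 0, 764]) cube([172, 37, 90]);


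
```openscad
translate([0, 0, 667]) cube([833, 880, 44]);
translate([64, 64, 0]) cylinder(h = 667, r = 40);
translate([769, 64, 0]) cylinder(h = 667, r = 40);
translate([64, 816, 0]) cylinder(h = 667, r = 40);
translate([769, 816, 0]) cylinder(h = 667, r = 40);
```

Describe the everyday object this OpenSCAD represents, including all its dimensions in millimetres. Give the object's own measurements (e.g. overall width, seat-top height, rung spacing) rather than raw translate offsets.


A table: top 833 mm (x) × 880 mm (y), 44 mm thick, upper face at z = 711 mm, on four round legs of 80 mm diameter, each leg's bounding box inset 24 mm from the nearest pair of top edges from z = 0 to the bottom of the top.


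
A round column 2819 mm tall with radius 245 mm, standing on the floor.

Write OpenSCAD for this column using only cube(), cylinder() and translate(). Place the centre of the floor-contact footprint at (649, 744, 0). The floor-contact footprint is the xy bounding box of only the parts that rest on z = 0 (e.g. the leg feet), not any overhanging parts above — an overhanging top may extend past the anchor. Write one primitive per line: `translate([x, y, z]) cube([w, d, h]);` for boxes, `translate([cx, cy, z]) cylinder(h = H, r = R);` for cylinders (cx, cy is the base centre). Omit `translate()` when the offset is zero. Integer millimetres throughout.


translate([649, 744, 0]) cylinder(h = 2819, r = 245);


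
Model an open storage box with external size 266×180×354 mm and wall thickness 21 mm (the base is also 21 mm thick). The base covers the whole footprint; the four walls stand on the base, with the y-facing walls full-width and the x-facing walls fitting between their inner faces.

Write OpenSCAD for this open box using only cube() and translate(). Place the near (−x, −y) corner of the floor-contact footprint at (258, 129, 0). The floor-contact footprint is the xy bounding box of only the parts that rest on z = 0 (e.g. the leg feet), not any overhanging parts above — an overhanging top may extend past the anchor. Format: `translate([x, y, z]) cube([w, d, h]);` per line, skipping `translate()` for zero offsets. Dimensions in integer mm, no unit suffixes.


translate([258, 129, 0]) cube([266, 180, 21]);
translate([258, 129, 21]) cube([266, 21, 333]);
translate([258, 288, 21]) cube([266, 21, 333]);
translate([258, 150, 21]) cube([21, 138, 333]);
translate([503, 150, 21]) cube([21, 138, 333]);


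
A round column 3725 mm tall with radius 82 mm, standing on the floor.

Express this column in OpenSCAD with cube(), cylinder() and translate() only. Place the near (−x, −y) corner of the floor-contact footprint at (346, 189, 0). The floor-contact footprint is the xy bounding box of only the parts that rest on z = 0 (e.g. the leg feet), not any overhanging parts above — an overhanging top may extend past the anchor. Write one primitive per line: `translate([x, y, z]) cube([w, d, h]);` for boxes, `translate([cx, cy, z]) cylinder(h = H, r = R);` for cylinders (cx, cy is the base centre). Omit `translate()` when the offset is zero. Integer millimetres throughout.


translate([428, 271, 0]) cylinder(h = 3725, r = 82);


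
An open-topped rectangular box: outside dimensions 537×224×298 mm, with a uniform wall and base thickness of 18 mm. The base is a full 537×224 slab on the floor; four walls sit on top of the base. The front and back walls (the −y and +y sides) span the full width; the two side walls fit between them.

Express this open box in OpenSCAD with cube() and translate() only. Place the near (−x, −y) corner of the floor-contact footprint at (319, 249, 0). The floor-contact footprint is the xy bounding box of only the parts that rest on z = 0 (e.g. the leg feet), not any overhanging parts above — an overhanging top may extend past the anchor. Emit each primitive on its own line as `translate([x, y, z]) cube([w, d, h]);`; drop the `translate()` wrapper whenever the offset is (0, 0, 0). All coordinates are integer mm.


translate([319, 249, 0]) cube([537, 224, 18]);
translate([319, 249, 18]) cube([537, 18, 280]);
translate([319, 455, 18]) cube([537, 18, 280]);
translate([319, 267, 18]) cube([18, 188, 280]);
translate([838, 267, 18]) cube([18, 188, 280]);


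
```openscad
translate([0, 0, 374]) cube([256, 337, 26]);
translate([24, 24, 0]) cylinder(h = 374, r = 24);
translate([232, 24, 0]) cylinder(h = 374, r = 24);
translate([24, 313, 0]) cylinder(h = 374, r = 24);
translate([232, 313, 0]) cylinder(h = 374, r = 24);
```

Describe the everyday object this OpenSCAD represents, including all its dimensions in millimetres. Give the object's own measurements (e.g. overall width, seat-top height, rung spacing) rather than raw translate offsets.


A four-legged stool. The seat is a 256×337×26 mm slab whose top surface is at z = 400 mm; four round legs, each 48 mm in diameter, run from the floor (z = 0) to the underside of the seat, each leg's axis is inset half a diameter from the nearest pair of seat edges (so the leg's bounding box is flush with the corner).


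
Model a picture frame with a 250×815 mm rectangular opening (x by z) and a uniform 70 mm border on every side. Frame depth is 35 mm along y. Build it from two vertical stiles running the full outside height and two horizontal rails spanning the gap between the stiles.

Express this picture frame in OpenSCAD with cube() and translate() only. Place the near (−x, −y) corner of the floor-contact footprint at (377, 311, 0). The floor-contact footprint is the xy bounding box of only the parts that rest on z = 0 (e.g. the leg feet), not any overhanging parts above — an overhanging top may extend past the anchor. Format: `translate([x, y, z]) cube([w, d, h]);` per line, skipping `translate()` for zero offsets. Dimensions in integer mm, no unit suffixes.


translate([377, 311, 0]) cube([70, 35, 955]);
translate([697, 311, 0]) cube([70, 35, 955]);
translate([447, 311, 0]) cube([250, 35, 70]);
translate([447, 311, 885]) cube([250, 35, 70]);


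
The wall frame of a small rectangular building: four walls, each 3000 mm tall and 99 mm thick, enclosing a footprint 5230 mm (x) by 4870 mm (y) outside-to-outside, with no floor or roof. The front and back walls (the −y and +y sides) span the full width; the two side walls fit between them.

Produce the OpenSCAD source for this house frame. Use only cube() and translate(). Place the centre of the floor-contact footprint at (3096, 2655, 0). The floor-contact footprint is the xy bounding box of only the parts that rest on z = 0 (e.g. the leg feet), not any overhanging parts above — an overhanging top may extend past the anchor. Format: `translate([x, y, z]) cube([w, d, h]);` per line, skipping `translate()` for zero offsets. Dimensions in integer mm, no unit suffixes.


translate([481, 220, 0]) cube([5230, 99, 3000]);
translate([481, 4991, 0]) cube([5230, 99, 3000]);
translate([481, 319, 0]) cube([99, 4672, 3000]);
translate([5612, 319, 0]) cube([99, 4672, 3000]);


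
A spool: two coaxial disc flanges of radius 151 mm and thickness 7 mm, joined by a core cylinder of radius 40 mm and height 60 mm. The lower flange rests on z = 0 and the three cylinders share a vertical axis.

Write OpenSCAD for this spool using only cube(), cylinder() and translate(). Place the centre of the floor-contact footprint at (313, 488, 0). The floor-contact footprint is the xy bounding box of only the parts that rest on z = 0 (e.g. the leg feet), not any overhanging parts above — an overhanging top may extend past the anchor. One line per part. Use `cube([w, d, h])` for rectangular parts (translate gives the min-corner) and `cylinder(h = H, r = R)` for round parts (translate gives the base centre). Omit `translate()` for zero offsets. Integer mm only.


translate([313, 488, 0]) cylinder(h = 7, r = 151);
translate([313, 488, 7]) cylinder(h = 60, r = 40);
translate([313, 488, 67]) cylinder(h = 7, r = 151);


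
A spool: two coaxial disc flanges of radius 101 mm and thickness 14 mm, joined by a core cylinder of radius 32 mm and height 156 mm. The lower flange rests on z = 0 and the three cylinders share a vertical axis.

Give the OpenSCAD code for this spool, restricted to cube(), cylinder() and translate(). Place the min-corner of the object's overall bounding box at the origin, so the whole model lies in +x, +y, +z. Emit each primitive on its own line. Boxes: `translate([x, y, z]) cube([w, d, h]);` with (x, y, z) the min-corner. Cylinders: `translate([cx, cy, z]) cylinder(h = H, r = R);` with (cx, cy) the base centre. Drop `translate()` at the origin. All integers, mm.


translate([101, 101, 0]) cylinder(h = 14, r = 101);
translate([101, 101, 14]) cylinder(h = 156, r = 32);
translate([101, 101, 170]) cylinder(h = 14, r = 101);


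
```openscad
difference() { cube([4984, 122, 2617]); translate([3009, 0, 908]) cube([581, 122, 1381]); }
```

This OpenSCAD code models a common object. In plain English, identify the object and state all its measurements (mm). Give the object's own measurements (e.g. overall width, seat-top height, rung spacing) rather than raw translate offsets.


A wall 4984 mm long (x), 122 mm thick (y), 2617 mm tall, with a rectangular window opening cut through it. The opening is 581 mm wide and 1381 mm tall; its sill is at z = 908 mm and its near (−x) edge is 3009 mm from the wall's −x end. The opening passes through the full wall thickness.


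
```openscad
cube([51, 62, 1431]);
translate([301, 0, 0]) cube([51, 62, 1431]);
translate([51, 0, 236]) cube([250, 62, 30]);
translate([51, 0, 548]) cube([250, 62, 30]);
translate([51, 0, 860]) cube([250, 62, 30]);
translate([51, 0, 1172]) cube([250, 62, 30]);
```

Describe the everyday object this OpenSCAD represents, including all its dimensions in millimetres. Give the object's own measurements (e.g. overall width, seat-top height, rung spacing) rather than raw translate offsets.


A straight ladder. Two 51×62 mm vertical rails, 1431 mm tall, stand 352 mm apart (outside-to-outside) with their front faces coplanar on the −y side. 4 rungs, each 62 mm deep and 30 mm tall, span between the inner faces of the rails, front faces flush with the rails. The lowest rung's underside is at z = 236 mm and rungs are spaced 312 mm apart (underside to underside).


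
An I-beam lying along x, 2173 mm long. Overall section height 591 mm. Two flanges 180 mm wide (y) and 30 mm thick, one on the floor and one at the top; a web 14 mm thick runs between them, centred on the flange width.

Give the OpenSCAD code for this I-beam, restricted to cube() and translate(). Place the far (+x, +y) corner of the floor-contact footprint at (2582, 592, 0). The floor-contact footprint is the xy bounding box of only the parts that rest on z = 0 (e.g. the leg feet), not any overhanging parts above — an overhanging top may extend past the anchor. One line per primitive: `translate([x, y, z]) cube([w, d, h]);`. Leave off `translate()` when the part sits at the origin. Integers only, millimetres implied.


translate([409, 412, 0]) cube([2173, 180, 30]);
translate([409, 495, 30]) cube([2173, 14, 531]);
translate([409, 412, 561]) cube([2173, 180, 30]);


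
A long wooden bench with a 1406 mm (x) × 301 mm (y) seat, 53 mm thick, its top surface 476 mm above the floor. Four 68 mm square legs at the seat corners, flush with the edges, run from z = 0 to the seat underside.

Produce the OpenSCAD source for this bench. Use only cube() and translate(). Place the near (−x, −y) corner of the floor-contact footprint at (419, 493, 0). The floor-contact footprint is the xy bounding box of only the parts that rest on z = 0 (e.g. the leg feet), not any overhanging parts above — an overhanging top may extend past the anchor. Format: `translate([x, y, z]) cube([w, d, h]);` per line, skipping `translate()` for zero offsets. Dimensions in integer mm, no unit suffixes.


translate([419, 493, 423]) cube([1406, 301, 53]);
translate([419, 493, 0]) cube([68, 68, 423]);
translate([419, 726, 0]) cube([68, 68, 423]);
translate([1757, 493, 0]) cube([68, 68, 423]);
translate([1757, 726, 0]) cube([68, 68, 423]);


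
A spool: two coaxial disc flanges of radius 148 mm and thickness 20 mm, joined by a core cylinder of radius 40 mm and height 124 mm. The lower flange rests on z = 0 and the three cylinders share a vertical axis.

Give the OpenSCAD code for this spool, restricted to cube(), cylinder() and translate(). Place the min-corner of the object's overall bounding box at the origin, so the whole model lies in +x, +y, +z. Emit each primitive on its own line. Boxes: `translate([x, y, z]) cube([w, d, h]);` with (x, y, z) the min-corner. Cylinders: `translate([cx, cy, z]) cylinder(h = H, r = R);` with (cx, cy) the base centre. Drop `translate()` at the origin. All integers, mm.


translate([148, 148, 0]) cylinder(h = 20, r = 148);
translate([148, 148, 20]) cylinder(h = 124, r = 40);
translate([148, 148, 144]) cylinder(h = 20, r = 148);


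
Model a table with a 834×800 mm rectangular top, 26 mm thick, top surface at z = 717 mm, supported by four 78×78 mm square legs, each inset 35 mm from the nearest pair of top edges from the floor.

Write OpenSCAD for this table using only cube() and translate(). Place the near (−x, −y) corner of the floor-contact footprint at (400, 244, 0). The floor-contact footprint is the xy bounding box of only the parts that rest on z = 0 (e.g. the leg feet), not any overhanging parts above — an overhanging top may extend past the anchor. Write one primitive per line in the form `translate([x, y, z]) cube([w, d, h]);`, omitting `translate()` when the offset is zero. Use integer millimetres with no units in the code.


translate([365, 209, 691]) cube([834, 800, 26]);
translate([400, 244, 0]) cube([78, 78, 691]);
translate([1086, 244, 0]) cube([78, 78, 691]);
translate([400, 896, 0]) cube([78, 78, 691]);
translate([1086, 896, 0]) cube([78, 78, 691]);


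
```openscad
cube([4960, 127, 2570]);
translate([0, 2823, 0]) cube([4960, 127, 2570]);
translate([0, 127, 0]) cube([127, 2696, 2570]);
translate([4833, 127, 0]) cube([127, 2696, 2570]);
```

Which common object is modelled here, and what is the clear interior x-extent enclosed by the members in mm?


A house (or room) frame. The interior width is 4706 mm.

Four 2570 mm walls enclosing a rectangle with no floor or roof — a room or house frame. Outside width is 4960 mm and wall thickness is 127 mm, so the interior width is 4960 − 2 × 127 = 4706 mm.


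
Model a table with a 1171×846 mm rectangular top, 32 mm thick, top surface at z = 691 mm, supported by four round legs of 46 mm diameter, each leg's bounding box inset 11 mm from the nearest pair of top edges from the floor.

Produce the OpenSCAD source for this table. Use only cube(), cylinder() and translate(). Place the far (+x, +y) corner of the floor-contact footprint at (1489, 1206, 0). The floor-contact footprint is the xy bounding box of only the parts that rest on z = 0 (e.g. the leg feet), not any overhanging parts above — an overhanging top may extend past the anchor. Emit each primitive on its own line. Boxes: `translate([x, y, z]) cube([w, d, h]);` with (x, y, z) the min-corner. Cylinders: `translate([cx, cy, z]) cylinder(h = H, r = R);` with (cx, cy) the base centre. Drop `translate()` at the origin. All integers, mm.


translate([329, 371, 659]) cube([1171, 846, 32]);
translate([363, 405, 0]) cylinder(h = 659, r = 23);
translate([1466, 405, 0]) cylinder(h = 659, r = 23);
translate([363, 1183, 0]) cylinder(h = 659, r = 23);
translate([1466, 1183, 0]) cylinder(h = 659, r = 23);


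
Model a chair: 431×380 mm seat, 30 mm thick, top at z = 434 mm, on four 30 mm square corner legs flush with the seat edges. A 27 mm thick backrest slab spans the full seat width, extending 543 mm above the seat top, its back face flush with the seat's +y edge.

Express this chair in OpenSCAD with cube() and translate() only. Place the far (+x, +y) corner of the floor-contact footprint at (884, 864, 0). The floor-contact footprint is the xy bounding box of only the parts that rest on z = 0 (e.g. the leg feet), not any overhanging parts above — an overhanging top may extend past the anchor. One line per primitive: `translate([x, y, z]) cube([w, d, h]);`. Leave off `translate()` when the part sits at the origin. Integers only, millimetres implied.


translate([453, 484, 404]) cube([431, 380, 30]);
translate([453, 484, 0]) cube([30, 30, 404]);
translate([854, 484, 0]) cube([30, 30, 404]);
translate([453, 834, 0]) cube([30, 30, 404]);
translate([854, 834, 0]) cube([30, 30, 404]);
translate([453, 837, 434]) cube([431, 27, 543]);


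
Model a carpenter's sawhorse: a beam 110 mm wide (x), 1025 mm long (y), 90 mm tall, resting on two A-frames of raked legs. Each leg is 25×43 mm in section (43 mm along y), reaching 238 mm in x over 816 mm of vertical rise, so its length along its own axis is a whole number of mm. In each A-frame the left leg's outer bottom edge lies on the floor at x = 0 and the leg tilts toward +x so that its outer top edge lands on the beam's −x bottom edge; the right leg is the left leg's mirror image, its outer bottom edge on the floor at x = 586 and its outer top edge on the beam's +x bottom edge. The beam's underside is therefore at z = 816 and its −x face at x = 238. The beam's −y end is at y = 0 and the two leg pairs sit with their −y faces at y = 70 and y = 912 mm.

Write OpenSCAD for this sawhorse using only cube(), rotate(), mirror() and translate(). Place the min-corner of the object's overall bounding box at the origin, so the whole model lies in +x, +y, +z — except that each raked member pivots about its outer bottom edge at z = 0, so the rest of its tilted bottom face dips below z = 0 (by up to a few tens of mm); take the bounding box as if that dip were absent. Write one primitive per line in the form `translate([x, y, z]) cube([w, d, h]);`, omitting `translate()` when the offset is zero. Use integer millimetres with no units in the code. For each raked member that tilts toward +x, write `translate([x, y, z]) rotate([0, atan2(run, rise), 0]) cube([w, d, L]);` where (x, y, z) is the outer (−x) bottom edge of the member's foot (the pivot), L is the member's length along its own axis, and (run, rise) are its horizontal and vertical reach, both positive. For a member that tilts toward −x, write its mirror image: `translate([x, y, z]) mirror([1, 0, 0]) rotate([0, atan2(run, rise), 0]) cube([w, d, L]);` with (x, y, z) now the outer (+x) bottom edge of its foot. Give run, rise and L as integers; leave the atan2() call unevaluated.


translate([238, 0, 816]) cube([110, 1025, 90]);
translate([0, 70, 0]) rotate([0, atan2(238, 816), 0]) cube([25, 43, 850]);
translate([586, 70, 0]) mirror([1, 0, 0]) rotate([0, atan2(238, 816), 0]) cube([25, 43, 850]);
translate([0, 912, 0]) rotate([0, atan2(238, 816), 0]) cube([25, 43, 850]);
translate([586, 912, 0]) mirror([1, 0, 0]) rotate([0, atan2(238, 816), 0]) cube([25, 43, 850]);


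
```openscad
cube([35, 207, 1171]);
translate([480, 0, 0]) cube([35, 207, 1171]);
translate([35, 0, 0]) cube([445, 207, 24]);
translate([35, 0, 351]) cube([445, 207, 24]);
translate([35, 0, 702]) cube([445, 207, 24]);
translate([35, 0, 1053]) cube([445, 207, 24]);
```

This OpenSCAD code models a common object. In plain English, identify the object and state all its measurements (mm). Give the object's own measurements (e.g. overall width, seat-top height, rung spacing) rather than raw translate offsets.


An open bookshelf. Two side panels, each 35 mm thick, 207 mm deep and 1171 mm tall, stand 515 mm apart (outside-to-outside). Between them sit 4 shelves, each 24 mm thick and 207 mm deep, spanning the full gap between the sides. The bottom shelf rests on the floor (its underside at z = 0) and the clear gap between one shelf's top and the next shelf's underside is 327 mm.


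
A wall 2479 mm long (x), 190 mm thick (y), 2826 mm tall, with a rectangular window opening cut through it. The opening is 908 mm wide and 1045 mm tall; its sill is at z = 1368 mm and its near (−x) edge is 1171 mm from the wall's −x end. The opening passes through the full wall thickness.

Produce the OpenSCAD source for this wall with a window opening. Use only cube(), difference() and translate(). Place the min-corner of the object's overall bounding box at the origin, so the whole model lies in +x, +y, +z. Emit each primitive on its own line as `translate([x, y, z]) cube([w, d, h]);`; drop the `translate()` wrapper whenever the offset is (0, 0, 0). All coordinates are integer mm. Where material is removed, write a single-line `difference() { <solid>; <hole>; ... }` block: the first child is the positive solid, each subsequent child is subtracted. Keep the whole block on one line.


difference() { cube([2479, 190, 2826]); translate([1171, 0, 1368]) cube([908, 190, 1045]); }


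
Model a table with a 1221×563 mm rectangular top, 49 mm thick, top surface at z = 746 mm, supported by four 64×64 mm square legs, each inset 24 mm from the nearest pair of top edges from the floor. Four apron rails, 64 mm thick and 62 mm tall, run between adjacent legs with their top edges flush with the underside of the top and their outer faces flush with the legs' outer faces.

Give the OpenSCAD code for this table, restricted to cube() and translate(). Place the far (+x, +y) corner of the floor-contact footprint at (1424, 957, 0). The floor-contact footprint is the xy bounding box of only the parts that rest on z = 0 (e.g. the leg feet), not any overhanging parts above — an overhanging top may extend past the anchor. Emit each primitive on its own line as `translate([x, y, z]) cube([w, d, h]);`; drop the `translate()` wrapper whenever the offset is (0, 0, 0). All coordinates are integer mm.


// leg_h = 746 - 49 = 697
// apron z = 697 - 62 = 635
translate([227, 418, 697]) cube([1221, 563, 49]);
translate([251, 442, 0]) cube([64, 64, 697]);
translate([1360, 442, 0]) cube([64, 64, 697]);
translate([251, 893, 0]) cube([64, 64, 697]);
translate([1360, 893, 0]) cube([64, 64, 697]);
translate([315, 442, 635]) cube([1045, 64, 62]);
translate([315, 893, 635]) cube([1045, 64, 62]);
translate([251, 506, 635]) cube([64, 387, 62]);
translate([1360, 506, 635]) cube([64, 387, 62]);


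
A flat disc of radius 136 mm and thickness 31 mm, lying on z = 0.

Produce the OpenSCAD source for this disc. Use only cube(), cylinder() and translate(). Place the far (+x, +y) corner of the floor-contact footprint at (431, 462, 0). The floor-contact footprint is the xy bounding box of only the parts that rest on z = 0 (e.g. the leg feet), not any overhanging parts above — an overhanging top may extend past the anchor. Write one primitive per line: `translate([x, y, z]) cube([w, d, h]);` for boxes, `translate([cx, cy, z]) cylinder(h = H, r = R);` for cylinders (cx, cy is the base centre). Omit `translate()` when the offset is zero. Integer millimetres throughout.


translate([295, 326, 0]) cylinder(h = 31, r = 136);


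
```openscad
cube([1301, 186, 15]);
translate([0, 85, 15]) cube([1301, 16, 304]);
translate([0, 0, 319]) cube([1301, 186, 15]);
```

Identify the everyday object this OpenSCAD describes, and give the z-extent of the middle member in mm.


An I-beam. The web height is 304 mm.

Two wide flanges with a thin centred web — an I-beam. Overall 334 mm minus two 15 mm flanges gives a web of 334 − 2·15 = 304 mm.


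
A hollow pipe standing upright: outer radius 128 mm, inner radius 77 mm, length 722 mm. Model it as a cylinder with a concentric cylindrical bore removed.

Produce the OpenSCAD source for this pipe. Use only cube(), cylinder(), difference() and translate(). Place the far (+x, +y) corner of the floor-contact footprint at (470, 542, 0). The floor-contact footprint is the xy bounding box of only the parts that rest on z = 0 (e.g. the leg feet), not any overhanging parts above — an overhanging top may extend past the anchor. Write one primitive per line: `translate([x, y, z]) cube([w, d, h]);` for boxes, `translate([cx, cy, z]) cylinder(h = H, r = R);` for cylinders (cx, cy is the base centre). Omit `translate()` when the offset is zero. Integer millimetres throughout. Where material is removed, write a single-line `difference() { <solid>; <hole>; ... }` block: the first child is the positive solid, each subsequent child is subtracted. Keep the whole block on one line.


difference() { translate([342, 414, 0]) cylinder(h = 722, r = 128); translate([342, 414, 0]) cylinder(h = 722, r = 77); }


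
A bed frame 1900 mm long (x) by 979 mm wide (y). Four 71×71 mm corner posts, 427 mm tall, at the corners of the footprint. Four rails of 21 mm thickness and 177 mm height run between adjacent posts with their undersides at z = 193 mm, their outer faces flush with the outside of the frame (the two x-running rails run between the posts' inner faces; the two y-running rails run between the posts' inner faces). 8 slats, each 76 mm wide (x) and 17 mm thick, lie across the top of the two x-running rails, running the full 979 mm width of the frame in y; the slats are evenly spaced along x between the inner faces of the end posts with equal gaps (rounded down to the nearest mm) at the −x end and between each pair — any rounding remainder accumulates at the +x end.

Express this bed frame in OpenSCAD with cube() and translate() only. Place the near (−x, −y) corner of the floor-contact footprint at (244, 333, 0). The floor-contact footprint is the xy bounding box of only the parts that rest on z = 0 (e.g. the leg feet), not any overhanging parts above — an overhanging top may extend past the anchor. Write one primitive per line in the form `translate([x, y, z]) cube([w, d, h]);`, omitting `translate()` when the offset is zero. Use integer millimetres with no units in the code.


translate([244, 333, 0]) cube([71, 71, 427]);
translate([244, 1241, 0]) cube([71, 71, 427]);
translate([2073, 333, 0]) cube([71, 71, 427]);
translate([2073, 1241, 0]) cube([71, 71, 427]);
translate([315, 333, 193]) cube([1758, 21, 177]);
translate([315, 1291, 193]) cube([1758, 21, 177]);
translate([244, 404, 193]) cube([21, 837, 177]);
translate([2123, 404, 193]) cube([21, 837, 177]);
translate([442, 333, 370]) cube([76, 979, 17]);
translate([645, 333, 370]) cube([76, 979, 17]);
translate([848, 333, 370]) cube([76, 979, 17]);
translate([1051, 333, 370]) cube([76, 979, 17]);
translate([1254, 333, 370]) cube([76, 979, 17]);
translate([1457, 333, 370]) cube([76, 979, 17]);
translate([1660, 333, 370]) cube([76, 979, 17]);
translate([1863, 333, 370]) cube([76, 979, 17]);
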